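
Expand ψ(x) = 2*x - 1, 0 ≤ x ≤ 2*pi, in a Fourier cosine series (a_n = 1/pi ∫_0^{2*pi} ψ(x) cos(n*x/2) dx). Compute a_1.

-16/pi

a_1 = 1/pi ∫_0^{2*pi} (2*x - 1) cos(x/2) dx.
Integrating by parts (boundary term plus one more integral), an antiderivative of (2*x - 1) cos(x/2) is 4*x*sin(x/2) - 2*sin(x/2) + 8*cos(x/2); evaluating from 0 to 2*pi: ∫_{0}^{2*pi} (2*x - 1) cos(x/2) dx = (-8) - (8) = -16.
Hence a_1 = (1/pi)·(-16) = -16/pi.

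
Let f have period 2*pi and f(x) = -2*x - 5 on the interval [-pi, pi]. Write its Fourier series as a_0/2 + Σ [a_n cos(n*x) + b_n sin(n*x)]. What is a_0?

-10

a_0 = 1/pi ∫_{-pi}^{pi} f(x) dx = 1/pi · (-10*pi) = -10.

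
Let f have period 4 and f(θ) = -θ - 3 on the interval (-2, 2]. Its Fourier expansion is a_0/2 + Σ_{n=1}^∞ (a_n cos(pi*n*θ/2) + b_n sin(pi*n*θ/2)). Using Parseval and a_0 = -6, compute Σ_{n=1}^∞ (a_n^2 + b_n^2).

Parseval: a_0^2/2 + Σ_{n≥1} (a_n^2+b_n^2) = 1/2 ∫_{-2}^{2} f(θ)^2 dθ = 62/3.
Subtract a_0^2/2 = 18: Σ (a_n^2+b_n^2) = 8/3.

8/3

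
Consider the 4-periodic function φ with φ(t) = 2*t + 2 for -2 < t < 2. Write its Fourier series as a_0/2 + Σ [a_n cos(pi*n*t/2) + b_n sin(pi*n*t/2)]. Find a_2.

a_2 = 1/2 ∫_{-2}^{2} φ(t) cos(pi*t) dt.
Integrating by parts (boundary term plus one more integral), an antiderivative of (2*t + 2) cos(pi*t) is 2*t*sin(pi*t)/pi + 2*sin(pi*t)/pi + 2*cos(pi*t)/pi**2; evaluating from -2 to 2: ∫_{-2}^{2} (2*t + 2) cos(pi*t) dt = (2/pi**2) - (2/pi**2) = 0.
Hence a_2 = (1/2)·(0) = 0.

0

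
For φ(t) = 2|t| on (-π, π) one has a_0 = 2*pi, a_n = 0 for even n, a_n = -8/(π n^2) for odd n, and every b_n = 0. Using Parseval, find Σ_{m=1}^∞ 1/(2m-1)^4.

pi**4/96

Parseval: a_0^2/2 + Σ a_n^2 = (1/π) ∫_{-π}^{π} φ(t)^2 dt = 8*pi**2/3.
Subtract a_0^2/2 = 2*pi**2: Σ a_n^2 = 2*pi**2/3.
Only odd n contribute, with a_n^2 = 64/(π^2 n^4), so Σ_{m≥1} 1/(2m-1)^4 = π^2·(2*pi**2/3)/64 = pi**4/96.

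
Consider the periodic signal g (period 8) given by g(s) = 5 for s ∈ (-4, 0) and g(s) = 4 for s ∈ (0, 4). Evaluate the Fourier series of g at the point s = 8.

9/2

s = 8 differs from s = 0 by 1 full period(s), and the series is 8-periodic.
At s = 0 the one-sided limits are g(0^-) = 5 and g(0^+) = 4.
By Dirichlet's theorem the series converges to their average, [(5) + (4)]/2 = 9/2.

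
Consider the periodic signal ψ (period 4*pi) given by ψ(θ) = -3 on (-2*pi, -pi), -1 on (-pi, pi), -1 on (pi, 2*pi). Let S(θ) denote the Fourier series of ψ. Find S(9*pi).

-1

θ = 9*pi differs from θ = pi by 2 full period(s), and the series is 4*pi-periodic.
ψ is continuous at θ = pi with value -1, so the series converges to -1 there.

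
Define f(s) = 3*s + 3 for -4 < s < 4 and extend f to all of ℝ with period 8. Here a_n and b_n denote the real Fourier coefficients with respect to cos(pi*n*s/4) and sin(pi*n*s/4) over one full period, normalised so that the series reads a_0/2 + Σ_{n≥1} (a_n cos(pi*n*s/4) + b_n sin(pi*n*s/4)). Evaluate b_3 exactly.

8/pi

b_3 = 1/4 ∫_{-4}^{4} f(s) sin(3*pi*s/4) ds.
Integrating by parts (boundary term plus one more integral), an antiderivative of (3*s + 3) sin(3*pi*s/4) is -4*s*cos(3*pi*s/4)/pi + 16*sin(3*pi*s/4)/(3*pi**2) - 4*cos(3*pi*s/4)/pi; evaluating from -4 to 4: ∫_{-4}^{4} (3*s + 3) sin(3*pi*s/4) ds = (20/pi) - (-12/pi) = 32/pi.
Hence b_3 = (1/4)·(32/pi) = 8/pi.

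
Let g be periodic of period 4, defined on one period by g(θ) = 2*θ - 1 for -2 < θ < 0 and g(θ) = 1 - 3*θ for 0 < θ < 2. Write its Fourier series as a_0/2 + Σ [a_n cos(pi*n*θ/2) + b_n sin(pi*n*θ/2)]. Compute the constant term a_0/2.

-5/2

a_0 = 1/2 ∫_{-2}^{2} g(θ) dθ = 1/2 · (-10) = -5.
So the constant term a_0/2 = -5/2.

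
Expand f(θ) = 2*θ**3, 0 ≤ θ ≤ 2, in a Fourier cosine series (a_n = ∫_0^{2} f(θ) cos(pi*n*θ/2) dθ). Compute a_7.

a_7 = ∫_0^{2} (2*θ**3) cos(7*pi*θ/2) dθ.
Integrating by parts three times (tabular method), an antiderivative of (2*θ**3) cos(7*pi*θ/2) is 4*θ**3*sin(7*pi*θ/2)/(7*pi) + 24*θ**2*cos(7*pi*θ/2)/(49*pi**2) - 96*θ*sin(7*pi*θ/2)/(343*pi**3) - 192*cos(7*pi*θ/2)/(2401*pi**4); evaluating from 0 to 2: ∫_{0}^{2} (2*θ**3) cos(7*pi*θ/2) dθ = (96*(2 - 49*pi**2)/(2401*pi**4)) - (-192/(2401*pi**4)) = 96*(4 - 49*pi**2)/(2401*pi**4).
Hence a_7 = 96*(4 - 49*pi**2)/(2401*pi**4).

96*(4 - 49*pi**2)/(2401*pi**4)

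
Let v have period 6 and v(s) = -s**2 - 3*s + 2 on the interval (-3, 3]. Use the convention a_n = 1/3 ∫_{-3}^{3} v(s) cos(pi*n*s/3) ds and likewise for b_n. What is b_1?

b_1 = 1/3 ∫_{-3}^{3} v(s) sin(pi*s/3) ds.
Integrating by parts twice (tabular method), an antiderivative of (-s**2 - 3*s + 2) sin(pi*s/3) is 3*s**2*cos(pi*s/3)/pi - 18*s*sin(pi*s/3)/pi**2 + 9*s*cos(pi*s/3)/pi - 27*sin(pi*s/3)/pi**2 - 6*cos(pi*s/3)/pi - 54*cos(pi*s/3)/pi**3; evaluating from -3 to 3: ∫_{-3}^{3} (-s**2 - 3*s + 2) sin(pi*s/3) ds = (-48/pi + 54/pi**3) - (54/pi**3 + 6/pi) = -54/pi.
Hence b_1 = (1/3)·(-54/pi) = -18/pi.

-18/pi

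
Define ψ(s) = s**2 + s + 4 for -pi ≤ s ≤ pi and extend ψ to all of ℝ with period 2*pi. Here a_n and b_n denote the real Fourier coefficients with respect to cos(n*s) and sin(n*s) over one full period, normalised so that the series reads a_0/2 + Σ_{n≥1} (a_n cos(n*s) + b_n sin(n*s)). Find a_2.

1

a_2 = 1/pi ∫_{-pi}^{pi} ψ(s) cos(2*s) ds.
Integrating by parts twice (tabular method), an antiderivative of (s**2 + s + 4) cos(2*s) is s**2*sin(2*s)/2 + s*sin(2*s)/2 + s*cos(2*s)/2 + 7*sin(2*s)/4 + cos(2*s)/4; evaluating from -pi to pi: ∫_{-pi}^{pi} (s**2 + s + 4) cos(2*s) ds = (1/4 + pi/2) - (1/4 - pi/2) = pi.
Hence a_2 = (1/pi)·(pi) = 1.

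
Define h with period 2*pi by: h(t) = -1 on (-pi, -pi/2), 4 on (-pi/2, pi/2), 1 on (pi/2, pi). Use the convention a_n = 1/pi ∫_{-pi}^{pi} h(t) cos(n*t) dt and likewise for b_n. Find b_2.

-2/pi

b_2 = 1/pi ∫_{-pi}^{pi} h(t) sin(2*t) dt.
Split the integral at the breakpoints.
Directly, an antiderivative of (-1) sin(2*t) is cos(2*t)/2; evaluating from -pi to -pi/2: ∫_{-pi}^{-pi/2} (-1) sin(2*t) dt = (-1/2) - (1/2) = -1.
Directly, an antiderivative of (4) sin(2*t) is -2*cos(2*t); evaluating from -pi/2 to pi/2: ∫_{-pi/2}^{pi/2} (4) sin(2*t) dt = (2) - (2) = 0.
Directly, an antiderivative of (1) sin(2*t) is -cos(2*t)/2; evaluating from pi/2 to pi: ∫_{pi/2}^{pi} (1) sin(2*t) dt = (-1/2) - (1/2) = -1.
Summing the pieces and multiplying by (1/pi) gives b_2 = -2/pi.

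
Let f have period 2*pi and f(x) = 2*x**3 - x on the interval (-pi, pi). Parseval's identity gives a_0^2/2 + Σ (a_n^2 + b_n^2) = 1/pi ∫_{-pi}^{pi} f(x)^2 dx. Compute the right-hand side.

1/pi ∫_{-pi}^{pi} f(x)^2 dx = 1/pi · (2*pi**3*(-84*pi**2 + 35 + 60*pi**4)/105) = 2*pi**2*(-84*pi**2 + 35 + 60*pi**4)/105.

2*pi**2*(-84*pi**2 + 35 + 60*pi**4)/105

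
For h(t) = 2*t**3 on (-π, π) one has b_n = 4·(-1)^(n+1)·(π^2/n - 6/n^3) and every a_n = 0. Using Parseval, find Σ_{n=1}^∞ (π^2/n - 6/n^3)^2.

pi**6/14

Parseval: Σ b_n^2 = (1/π) ∫_{-π}^{π} h(t)^2 dt = 8*pi**6/7.
b_n^2 = 16·(π^2/n - 6/n^3)^2, so the sum equals (8*pi**6/7)/16 = pi**6/14.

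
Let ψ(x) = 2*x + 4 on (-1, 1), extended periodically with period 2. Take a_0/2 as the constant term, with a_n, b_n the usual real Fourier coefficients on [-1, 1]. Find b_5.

4/(5*pi)

b_5 = ∫_{-1}^{1} ψ(x) sin(5*pi*x) dx.
Integrating by parts (boundary term plus one more integral), an antiderivative of (2*x + 4) sin(5*pi*x) is -2*x*cos(5*pi*x)/(5*pi) + 2*sin(5*pi*x)/(25*pi**2) - 4*cos(5*pi*x)/(5*pi); evaluating from -1 to 1: ∫_{-1}^{1} (2*x + 4) sin(5*pi*x) dx = (6/(5*pi)) - (2/(5*pi)) = 4/(5*pi).
Hence b_5 = 4/(5*pi).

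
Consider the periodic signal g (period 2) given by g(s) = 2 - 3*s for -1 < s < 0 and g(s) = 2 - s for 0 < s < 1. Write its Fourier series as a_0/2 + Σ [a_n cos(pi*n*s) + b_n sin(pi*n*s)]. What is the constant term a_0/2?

5/2

a_0 = ∫_{-1}^{1} g(s) ds = 5.
So the constant term a_0/2 = 5/2.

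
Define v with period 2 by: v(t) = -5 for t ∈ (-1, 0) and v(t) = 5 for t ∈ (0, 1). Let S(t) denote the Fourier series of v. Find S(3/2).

-5

t = 3/2 differs from t = -1/2 by 1 full period(s), and the series is 2-periodic.
v is continuous at t = -1/2 with value -5, so the series converges to -5 there.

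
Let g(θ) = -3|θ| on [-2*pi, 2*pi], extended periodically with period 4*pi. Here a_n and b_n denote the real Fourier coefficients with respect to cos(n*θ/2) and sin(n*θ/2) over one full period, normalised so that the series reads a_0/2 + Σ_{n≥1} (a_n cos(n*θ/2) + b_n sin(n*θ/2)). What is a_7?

a_7 = (1/(2*pi)) ∫_{-2*pi}^{2*pi} g(θ) cos(7*θ/2) dθ.
g is even and cos(7*θ/2) is even, so the integrand is even and a_7 = 1/pi ∫_0^{2*pi} g(θ) cos(7*θ/2) dθ.
Integrating by parts (boundary term plus one more integral), an antiderivative of (-3*θ) cos(7*θ/2) is -6*θ*sin(7*θ/2)/7 - 12*cos(7*θ/2)/49; evaluating from 0 to 2*pi: ∫_{0}^{2*pi} (-3*θ) cos(7*θ/2) dθ = (12/49) - (-12/49) = 24/49.
Hence a_7 = (1/pi)·(24/49) = 24/(49*pi).

24/(49*pi)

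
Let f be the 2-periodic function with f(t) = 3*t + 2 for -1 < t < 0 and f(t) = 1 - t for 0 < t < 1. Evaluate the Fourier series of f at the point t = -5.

t = -5 differs from t = -1 by -2 full period(s), and the series is 2-periodic.
At t = -1 the one-sided limits are f(-1^-) = 0 and f(-1^+) = -1.
By Dirichlet's theorem the series converges to their average, [(0) + (-1)]/2 = -1/2.

-1/2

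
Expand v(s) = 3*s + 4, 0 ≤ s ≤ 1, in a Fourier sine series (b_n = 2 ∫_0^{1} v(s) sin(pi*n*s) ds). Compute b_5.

b_5 = 2 ∫_0^{1} (3*s + 4) sin(5*pi*s) ds.
Integrating by parts (boundary term plus one more integral), an antiderivative of (3*s + 4) sin(5*pi*s) is -3*s*cos(5*pi*s)/(5*pi) + 3*sin(5*pi*s)/(25*pi**2) - 4*cos(5*pi*s)/(5*pi); evaluating from 0 to 1: ∫_{0}^{1} (3*s + 4) sin(5*pi*s) ds = (7/(5*pi)) - (-4/(5*pi)) = 11/(5*pi).
Hence b_5 = 2·(11/(5*pi)) = 22/(5*pi).

22/(5*pi)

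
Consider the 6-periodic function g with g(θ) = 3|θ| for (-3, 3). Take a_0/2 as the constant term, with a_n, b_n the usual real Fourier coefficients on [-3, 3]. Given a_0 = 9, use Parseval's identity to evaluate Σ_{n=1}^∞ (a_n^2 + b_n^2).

27/2

Parseval: a_0^2/2 + Σ_{n≥1} (a_n^2+b_n^2) = 1/3 ∫_{-3}^{3} g(θ)^2 dθ = 54.
Subtract a_0^2/2 = 81/2: Σ (a_n^2+b_n^2) = 27/2.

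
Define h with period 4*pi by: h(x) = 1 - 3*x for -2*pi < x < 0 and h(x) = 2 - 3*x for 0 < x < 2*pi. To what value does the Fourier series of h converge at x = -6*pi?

x = -6*pi differs from x = 2*pi by -2 full period(s), and the series is 4*pi-periodic.
At x = 2*pi the one-sided limits are h(2*pi^-) = 2 - 6*pi and h(2*pi^+) = 1 + 6*pi.
By Dirichlet's theorem the series converges to their average, [(2 - 6*pi) + (1 + 6*pi)]/2 = 3/2.

3/2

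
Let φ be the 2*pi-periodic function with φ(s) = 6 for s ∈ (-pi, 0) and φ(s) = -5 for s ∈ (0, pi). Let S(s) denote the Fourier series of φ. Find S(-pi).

1/2

s = -pi differs from s = pi by -1 full period(s), and the series is 2*pi-periodic.
At s = pi the one-sided limits are φ(pi^-) = -5 and φ(pi^+) = 6.
By Dirichlet's theorem the series converges to their average, [(-5) + (6)]/2 = 1/2.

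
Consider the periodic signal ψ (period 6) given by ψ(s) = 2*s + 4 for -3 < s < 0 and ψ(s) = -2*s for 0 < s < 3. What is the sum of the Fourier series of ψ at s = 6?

2

s = 6 differs from s = 0 by 1 full period(s), and the series is 6-periodic.
At s = 0 the one-sided limits are ψ(0^-) = 4 and ψ(0^+) = 0.
By Dirichlet's theorem the series converges to their average, [(4) + (0)]/2 = 2.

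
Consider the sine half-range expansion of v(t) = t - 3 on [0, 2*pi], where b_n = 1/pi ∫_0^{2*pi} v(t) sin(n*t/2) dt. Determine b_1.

4 - 12/pi

b_1 = 1/pi ∫_0^{2*pi} (t - 3) sin(t/2) dt.
Integrating by parts (boundary term plus one more integral), an antiderivative of (t - 3) sin(t/2) is -2*t*cos(t/2) + 4*sin(t/2) + 6*cos(t/2); evaluating from 0 to 2*pi: ∫_{0}^{2*pi} (t - 3) sin(t/2) dt = (-6 + 4*pi) - (6) = -12 + 4*pi.
Hence b_1 = (1/pi)·(-12 + 4*pi) = 4 - 12/pi.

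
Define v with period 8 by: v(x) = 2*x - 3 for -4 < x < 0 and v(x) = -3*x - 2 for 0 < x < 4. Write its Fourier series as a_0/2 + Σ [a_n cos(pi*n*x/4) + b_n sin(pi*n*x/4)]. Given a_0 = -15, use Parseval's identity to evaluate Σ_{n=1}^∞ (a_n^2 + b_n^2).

107/6

Parseval: a_0^2/2 + Σ_{n≥1} (a_n^2+b_n^2) = 1/4 ∫_{-4}^{4} v(x)^2 dx = 391/3.
Subtract a_0^2/2 = 225/2: Σ (a_n^2+b_n^2) = 107/6.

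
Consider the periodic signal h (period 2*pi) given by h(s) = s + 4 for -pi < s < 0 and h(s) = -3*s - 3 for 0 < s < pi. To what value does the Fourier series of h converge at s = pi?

1/2 - 2*pi

s = pi differs from s = -pi by 1 full period(s), and the series is 2*pi-periodic.
At s = -pi the one-sided limits are h(-pi^-) = -3*pi - 3 and h(-pi^+) = 4 - pi.
By Dirichlet's theorem the series converges to their average, [(-3*pi - 3) + (4 - pi)]/2 = 1/2 - 2*pi.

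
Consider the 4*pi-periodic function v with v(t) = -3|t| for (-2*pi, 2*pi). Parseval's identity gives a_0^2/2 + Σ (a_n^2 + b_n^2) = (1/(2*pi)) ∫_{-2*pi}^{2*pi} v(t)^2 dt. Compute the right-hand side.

24*pi**2

(1/(2*pi)) ∫_{-2*pi}^{2*pi} v(t)^2 dt = (1/(2*pi)) · (48*pi**3) = 24*pi**2.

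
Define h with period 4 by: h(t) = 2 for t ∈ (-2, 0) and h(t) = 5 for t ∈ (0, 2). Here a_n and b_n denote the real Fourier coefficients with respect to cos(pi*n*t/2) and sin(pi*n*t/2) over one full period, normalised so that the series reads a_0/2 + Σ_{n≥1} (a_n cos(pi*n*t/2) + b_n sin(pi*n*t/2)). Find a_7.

a_7 = 1/2 ∫_{-2}^{2} h(t) cos(7*pi*t/2) dt.
Split the integral at the breakpoints.
Directly, an antiderivative of (2) cos(7*pi*t/2) is 4*sin(7*pi*t/2)/(7*pi); evaluating from -2 to 0: ∫_{-2}^{0} (2) cos(7*pi*t/2) dt = (0) - (0) = 0.
Directly, an antiderivative of (5) cos(7*pi*t/2) is 10*sin(7*pi*t/2)/(7*pi); evaluating from 0 to 2: ∫_{0}^{2} (5) cos(7*pi*t/2) dt = (0) - (0) = 0.
Summing the pieces and multiplying by (1/2) gives a_7 = 0.

0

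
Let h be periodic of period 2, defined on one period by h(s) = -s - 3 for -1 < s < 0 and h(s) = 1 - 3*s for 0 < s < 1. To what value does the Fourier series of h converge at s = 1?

-2

h is continuous at s = 1 with value -2, so the series converges to -2 there.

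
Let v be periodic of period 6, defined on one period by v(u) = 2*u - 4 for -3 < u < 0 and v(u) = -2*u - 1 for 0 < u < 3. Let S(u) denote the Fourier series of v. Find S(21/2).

-7

u = 21/2 differs from u = -3/2 by 2 full period(s), and the series is 6-periodic.
v is continuous at u = -3/2 with value -7, so the series converges to -7 there.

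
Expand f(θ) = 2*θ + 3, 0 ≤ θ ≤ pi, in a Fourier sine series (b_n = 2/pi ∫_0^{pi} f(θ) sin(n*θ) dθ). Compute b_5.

4*(3 + pi)/(5*pi)

b_5 = 2/pi ∫_0^{pi} (2*θ + 3) sin(5*θ) dθ.
Integrating by parts (boundary term plus one more integral), an antiderivative of (2*θ + 3) sin(5*θ) is -2*θ*cos(5*θ)/5 + 2*sin(5*θ)/25 - 3*cos(5*θ)/5; evaluating from 0 to pi: ∫_{0}^{pi} (2*θ + 3) sin(5*θ) dθ = (3/5 + 2*pi/5) - (-3/5) = 6/5 + 2*pi/5.
Hence b_5 = (2/pi)·(6/5 + 2*pi/5) = 4*(3 + pi)/(5*pi).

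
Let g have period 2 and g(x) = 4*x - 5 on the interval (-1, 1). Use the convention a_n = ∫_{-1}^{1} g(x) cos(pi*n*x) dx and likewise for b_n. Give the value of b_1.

b_1 = ∫_{-1}^{1} g(x) sin(pi*x) dx.
Integrating by parts (boundary term plus one more integral), an antiderivative of (4*x - 5) sin(pi*x) is -4*x*cos(pi*x)/pi + 4*sin(pi*x)/pi**2 + 5*cos(pi*x)/pi; evaluating from -1 to 1: ∫_{-1}^{1} (4*x - 5) sin(pi*x) dx = (-1/pi) - (-9/pi) = 8/pi.
Hence b_1 = 8/pi.

8/pi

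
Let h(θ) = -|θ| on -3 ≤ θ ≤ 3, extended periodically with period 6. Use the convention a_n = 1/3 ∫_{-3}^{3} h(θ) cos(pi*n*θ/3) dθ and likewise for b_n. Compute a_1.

12/pi**2

a_1 = 1/3 ∫_{-3}^{3} h(θ) cos(pi*θ/3) dθ.
h is even and cos(pi*θ/3) is even, so the integrand is even and a_1 = 2/3 ∫_0^{3} h(θ) cos(pi*θ/3) dθ.
Integrating by parts (boundary term plus one more integral), an antiderivative of (-θ) cos(pi*θ/3) is -3*θ*sin(pi*θ/3)/pi - 9*cos(pi*θ/3)/pi**2; evaluating from 0 to 3: ∫_{0}^{3} (-θ) cos(pi*θ/3) dθ = (9/pi**2) - (-9/pi**2) = 18/pi**2.
Hence a_1 = (2/3)·(18/pi**2) = 12/pi**2.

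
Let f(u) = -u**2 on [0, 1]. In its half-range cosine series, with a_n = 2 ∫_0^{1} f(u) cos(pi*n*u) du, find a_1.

4/pi**2

a_1 = 2 ∫_0^{1} (-u**2) cos(pi*u) du.
Integrating by parts twice (tabular method), an antiderivative of (-u**2) cos(pi*u) is -u**2*sin(pi*u)/pi - 2*u*cos(pi*u)/pi**2 + 2*sin(pi*u)/pi**3; evaluating from 0 to 1: ∫_{0}^{1} (-u**2) cos(pi*u) du = (2/pi**2) - (0) = 2/pi**2.
Hence a_1 = 2·(2/pi**2) = 4/pi**2.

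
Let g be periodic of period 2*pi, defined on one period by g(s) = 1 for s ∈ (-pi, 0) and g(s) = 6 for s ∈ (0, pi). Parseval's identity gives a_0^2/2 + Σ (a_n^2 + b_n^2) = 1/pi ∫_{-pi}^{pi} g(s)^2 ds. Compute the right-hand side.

37

1/pi ∫_{-pi}^{pi} g(s)^2 ds = 1/pi · (37*pi) = 37.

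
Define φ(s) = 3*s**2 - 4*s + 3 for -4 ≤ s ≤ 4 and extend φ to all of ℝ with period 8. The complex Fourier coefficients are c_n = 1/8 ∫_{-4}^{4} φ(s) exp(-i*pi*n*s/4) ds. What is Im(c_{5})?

Since φ is real-valued, Im(c_{5}) = -1/8 ∫_{-4}^{4} φ(s) sin(5*pi*s/4) ds = -b_{5}/2.
Integrating by parts twice (tabular method), an antiderivative of (3*s**2 - 4*s + 3) sin(5*pi*s/4) is -12*s**2*cos(5*pi*s/4)/(5*pi) + 96*s*sin(5*pi*s/4)/(25*pi**2) + 16*s*cos(5*pi*s/4)/(5*pi) - 64*sin(5*pi*s/4)/(25*pi**2) - 12*cos(5*pi*s/4)/(5*pi) + 384*cos(5*pi*s/4)/(125*pi**3); evaluating from -4 to 4: ∫_{-4}^{4} (3*s**2 - 4*s + 3) sin(5*pi*s/4) ds = (-384/(125*pi**3) + 28/pi) - (4*(-96 + 1675*pi**2)/(125*pi**3)) = -128/(5*pi).
Hence Im(c_{5}) = (-1/8)·(-128/(5*pi)) = 16/(5*pi).

16/(5*pi)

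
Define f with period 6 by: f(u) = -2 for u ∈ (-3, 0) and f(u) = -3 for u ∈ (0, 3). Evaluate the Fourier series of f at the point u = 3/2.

f is continuous at u = 3/2 with value -3, so the series converges to -3 there.

-3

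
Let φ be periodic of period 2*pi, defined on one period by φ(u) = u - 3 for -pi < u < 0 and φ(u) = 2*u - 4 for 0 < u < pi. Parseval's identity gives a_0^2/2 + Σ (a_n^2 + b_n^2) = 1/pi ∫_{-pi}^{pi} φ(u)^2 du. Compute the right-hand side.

1/pi ∫_{-pi}^{pi} φ(u)^2 du = 1/pi · (5*pi*(-3*pi + pi**2 + 15)/3) = -5*pi + 5*pi**2/3 + 25.

-5*pi + 5*pi**2/3 + 25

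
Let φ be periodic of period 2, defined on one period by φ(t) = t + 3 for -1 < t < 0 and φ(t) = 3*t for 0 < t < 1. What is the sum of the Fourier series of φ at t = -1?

5/2

At t = -1 the one-sided limits are φ(-1^-) = 3 and φ(-1^+) = 2.
By Dirichlet's theorem the series converges to their average, [(3) + (2)]/2 = 5/2.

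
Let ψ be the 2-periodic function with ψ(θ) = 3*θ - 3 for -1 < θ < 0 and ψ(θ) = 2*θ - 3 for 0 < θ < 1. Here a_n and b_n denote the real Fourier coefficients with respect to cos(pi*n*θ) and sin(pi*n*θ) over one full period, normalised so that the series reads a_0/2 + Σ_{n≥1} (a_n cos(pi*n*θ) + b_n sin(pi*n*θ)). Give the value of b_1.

5/pi

b_1 = ∫_{-1}^{1} ψ(θ) sin(pi*θ) dθ.
Split the integral at the breakpoints.
Integrating by parts (boundary term plus one more integral), an antiderivative of (3*θ - 3) sin(pi*θ) is -3*θ*cos(pi*θ)/pi + 3*sin(pi*θ)/pi**2 + 3*cos(pi*θ)/pi; evaluating from -1 to 0: ∫_{-1}^{0} (3*θ - 3) sin(pi*θ) dθ = (3/pi) - (-6/pi) = 9/pi.
Integrating by parts (boundary term plus one more integral), an antiderivative of (2*θ - 3) sin(pi*θ) is -2*θ*cos(pi*θ)/pi + 2*sin(pi*θ)/pi**2 + 3*cos(pi*θ)/pi; evaluating from 0 to 1: ∫_{0}^{1} (2*θ - 3) sin(pi*θ) dθ = (-1/pi) - (3/pi) = -4/pi.
Summing the pieces gives b_1 = 5/pi.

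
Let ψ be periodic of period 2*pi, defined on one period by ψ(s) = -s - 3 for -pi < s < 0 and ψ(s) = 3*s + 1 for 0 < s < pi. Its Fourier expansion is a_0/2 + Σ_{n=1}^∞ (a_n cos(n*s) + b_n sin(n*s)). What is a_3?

a_3 = 1/pi ∫_{-pi}^{pi} ψ(s) cos(3*s) ds.
Split the integral at the breakpoints.
Integrating by parts (boundary term plus one more integral), an antiderivative of (-s - 3) cos(3*s) is -s*sin(3*s)/3 - sin(3*s) - cos(3*s)/9; evaluating from -pi to 0: ∫_{-pi}^{0} (-s - 3) cos(3*s) ds = (-1/9) - (1/9) = -2/9.
Integrating by parts (boundary term plus one more integral), an antiderivative of (3*s + 1) cos(3*s) is s*sin(3*s) + sin(3*s)/3 + cos(3*s)/3; evaluating from 0 to pi: ∫_{0}^{pi} (3*s + 1) cos(3*s) ds = (-1/3) - (1/3) = -2/3.
Summing the pieces and multiplying by (1/pi) gives a_3 = -8/(9*pi).

-8/(9*pi)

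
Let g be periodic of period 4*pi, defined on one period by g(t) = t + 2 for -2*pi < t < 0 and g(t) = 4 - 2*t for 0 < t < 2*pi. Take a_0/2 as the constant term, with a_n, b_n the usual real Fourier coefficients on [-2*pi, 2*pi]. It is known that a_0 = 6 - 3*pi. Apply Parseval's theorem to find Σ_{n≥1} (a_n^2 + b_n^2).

Parseval: a_0^2/2 + Σ_{n≥1} (a_n^2+b_n^2) = (1/(2*pi)) ∫_{-2*pi}^{2*pi} g(t)^2 dt = -20*pi + 20 + 20*pi**2/3.
Subtract a_0^2/2 = 9*(2 - pi)**2/2: Σ (a_n^2+b_n^2) = -2*pi + 2 + 13*pi**2/6.

-2*pi + 2 + 13*pi**2/6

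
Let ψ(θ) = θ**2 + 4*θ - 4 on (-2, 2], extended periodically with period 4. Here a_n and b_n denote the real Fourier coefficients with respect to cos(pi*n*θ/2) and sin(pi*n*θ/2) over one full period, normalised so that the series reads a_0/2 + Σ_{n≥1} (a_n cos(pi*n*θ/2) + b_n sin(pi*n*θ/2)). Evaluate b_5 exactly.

b_5 = 1/2 ∫_{-2}^{2} ψ(θ) sin(5*pi*θ/2) dθ.
Integrating by parts twice (tabular method), an antiderivative of (θ**2 + 4*θ - 4) sin(5*pi*θ/2) is -2*θ**2*cos(5*pi*θ/2)/(5*pi) + 8*θ*sin(5*pi*θ/2)/(25*pi**2) - 8*θ*cos(5*pi*θ/2)/(5*pi) + 16*sin(5*pi*θ/2)/(25*pi**2) + 16*cos(5*pi*θ/2)/(125*pi**3) + 8*cos(5*pi*θ/2)/(5*pi); evaluating from -2 to 2: ∫_{-2}^{2} (θ**2 + 4*θ - 4) sin(5*pi*θ/2) dθ = (16*(-1 + 25*pi**2)/(125*pi**3)) - (16*(-25*pi**2 - 1)/(125*pi**3)) = 32/(5*pi).
Hence b_5 = (1/2)·(32/(5*pi)) = 16/(5*pi).

16/(5*pi)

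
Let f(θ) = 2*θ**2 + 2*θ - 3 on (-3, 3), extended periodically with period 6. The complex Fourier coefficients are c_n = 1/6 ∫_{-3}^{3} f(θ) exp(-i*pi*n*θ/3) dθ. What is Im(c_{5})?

Since f is real-valued, Im(c_{5}) = -1/6 ∫_{-3}^{3} f(θ) sin(5*pi*θ/3) dθ = -b_{5}/2.
Integrating by parts twice (tabular method), an antiderivative of (2*θ**2 + 2*θ - 3) sin(5*pi*θ/3) is -6*θ**2*cos(5*pi*θ/3)/(5*pi) + 36*θ*sin(5*pi*θ/3)/(25*pi**2) - 6*θ*cos(5*pi*θ/3)/(5*pi) + 18*sin(5*pi*θ/3)/(25*pi**2) + 108*cos(5*pi*θ/3)/(125*pi**3) + 9*cos(5*pi*θ/3)/(5*pi); evaluating from -3 to 3: ∫_{-3}^{3} (2*θ**2 + 2*θ - 3) sin(5*pi*θ/3) dθ = (9*(-12 + 175*pi**2)/(125*pi**3)) - (27*(-4 + 25*pi**2)/(125*pi**3)) = 36/(5*pi).
Hence Im(c_{5}) = (-1/6)·(36/(5*pi)) = -6/(5*pi).

-6/(5*pi)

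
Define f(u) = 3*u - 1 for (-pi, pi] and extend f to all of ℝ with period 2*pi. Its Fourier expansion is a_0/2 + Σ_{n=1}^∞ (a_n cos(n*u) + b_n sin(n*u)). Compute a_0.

a_0 = 1/pi ∫_{-pi}^{pi} f(u) du = 1/pi · (-2*pi) = -2.

-2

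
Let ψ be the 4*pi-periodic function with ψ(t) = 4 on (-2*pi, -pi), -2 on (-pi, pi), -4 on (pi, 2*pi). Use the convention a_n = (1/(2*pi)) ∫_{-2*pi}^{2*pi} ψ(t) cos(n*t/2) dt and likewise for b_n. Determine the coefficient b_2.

8/pi

b_2 = (1/(2*pi)) ∫_{-2*pi}^{2*pi} ψ(t) sin(t) dt.
Split the integral at the breakpoints.
Directly, an antiderivative of (4) sin(t) is -4*cos(t); evaluating from -2*pi to -pi: ∫_{-2*pi}^{-pi} (4) sin(t) dt = (4) - (-4) = 8.
Directly, an antiderivative of (-2) sin(t) is 2*cos(t); evaluating from -pi to pi: ∫_{-pi}^{pi} (-2) sin(t) dt = (-2) - (-2) = 0.
Directly, an antiderivative of (-4) sin(t) is 4*cos(t); evaluating from pi to 2*pi: ∫_{pi}^{2*pi} (-4) sin(t) dt = (4) - (-4) = 8.
Summing the pieces and multiplying by (1/(2*pi)) gives b_2 = 8/pi.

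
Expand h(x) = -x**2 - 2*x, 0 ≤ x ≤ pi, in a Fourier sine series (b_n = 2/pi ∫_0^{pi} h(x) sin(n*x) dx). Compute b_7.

2*(-49*pi**2 - 98*pi + 4)/(343*pi)

b_7 = 2/pi ∫_0^{pi} (-x**2 - 2*x) sin(7*x) dx.
Integrating by parts twice (tabular method), an antiderivative of (-x**2 - 2*x) sin(7*x) is x**2*cos(7*x)/7 - 2*x*sin(7*x)/49 + 2*x*cos(7*x)/7 - 2*sin(7*x)/49 - 2*cos(7*x)/343; evaluating from 0 to pi: ∫_{0}^{pi} (-x**2 - 2*x) sin(7*x) dx = (-pi**2/7 - 2*pi/7 + 2/343) - (-2/343) = -pi**2/7 - 2*pi/7 + 4/343.
Hence b_7 = (2/pi)·(-pi**2/7 - 2*pi/7 + 4/343) = 2*(-49*pi**2 - 98*pi + 4)/(343*pi).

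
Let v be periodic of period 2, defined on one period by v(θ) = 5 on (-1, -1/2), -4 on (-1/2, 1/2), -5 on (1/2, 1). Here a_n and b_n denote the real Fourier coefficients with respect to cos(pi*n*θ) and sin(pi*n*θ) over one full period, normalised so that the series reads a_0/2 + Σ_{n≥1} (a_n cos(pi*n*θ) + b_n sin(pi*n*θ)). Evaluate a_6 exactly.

a_6 = ∫_{-1}^{1} v(θ) cos(6*pi*θ) dθ.
Split the integral at the breakpoints.
Directly, an antiderivative of (5) cos(6*pi*θ) is 5*sin(6*pi*θ)/(6*pi); evaluating from -1 to -1/2: ∫_{-1}^{-1/2} (5) cos(6*pi*θ) dθ = (0) - (0) = 0.
Directly, an antiderivative of (-4) cos(6*pi*θ) is -2*sin(6*pi*θ)/(3*pi); evaluating from -1/2 to 1/2: ∫_{-1/2}^{1/2} (-4) cos(6*pi*θ) dθ = (0) - (0) = 0.
Directly, an antiderivative of (-5) cos(6*pi*θ) is -5*sin(6*pi*θ)/(6*pi); evaluating from 1/2 to 1: ∫_{1/2}^{1} (-5) cos(6*pi*θ) dθ = (0) - (0) = 0.
Summing the pieces gives a_6 = 0.

0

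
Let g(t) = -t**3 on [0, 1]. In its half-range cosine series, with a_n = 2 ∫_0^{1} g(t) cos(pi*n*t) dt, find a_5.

6*(-4 + 25*pi**2)/(625*pi**4)

a_5 = 2 ∫_0^{1} (-t**3) cos(5*pi*t) dt.
Integrating by parts three times (tabular method), an antiderivative of (-t**3) cos(5*pi*t) is -t**3*sin(5*pi*t)/(5*pi) - 3*t**2*cos(5*pi*t)/(25*pi**2) + 6*t*sin(5*pi*t)/(125*pi**3) + 6*cos(5*pi*t)/(625*pi**4); evaluating from 0 to 1: ∫_{0}^{1} (-t**3) cos(5*pi*t) dt = (3*(-2 + 25*pi**2)/(625*pi**4)) - (6/(625*pi**4)) = 3*(-4 + 25*pi**2)/(625*pi**4).
Hence a_5 = 2·(3*(-4 + 25*pi**2)/(625*pi**4)) = 6*(-4 + 25*pi**2)/(625*pi**4).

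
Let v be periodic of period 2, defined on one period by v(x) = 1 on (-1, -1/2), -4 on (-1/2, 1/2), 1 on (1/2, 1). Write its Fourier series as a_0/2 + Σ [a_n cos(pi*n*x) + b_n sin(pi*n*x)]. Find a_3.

10/(3*pi)

a_3 = ∫_{-1}^{1} v(x) cos(3*pi*x) dx.
v is even and cos(3*pi*x) is even, so the integrand is even and a_3 = 2 ∫_0^{1} v(x) cos(3*pi*x) dx.
Split the integral at the breakpoints.
Directly, an antiderivative of (-4) cos(3*pi*x) is -4*sin(3*pi*x)/(3*pi); evaluating from 0 to 1/2: ∫_{0}^{1/2} (-4) cos(3*pi*x) dx = (4/(3*pi)) - (0) = 4/(3*pi).
Directly, an antiderivative of (1) cos(3*pi*x) is sin(3*pi*x)/(3*pi); evaluating from 1/2 to 1: ∫_{1/2}^{1} (1) cos(3*pi*x) dx = (0) - (-1/(3*pi)) = 1/(3*pi).
Summing the pieces and multiplying by 2 gives a_3 = 10/(3*pi).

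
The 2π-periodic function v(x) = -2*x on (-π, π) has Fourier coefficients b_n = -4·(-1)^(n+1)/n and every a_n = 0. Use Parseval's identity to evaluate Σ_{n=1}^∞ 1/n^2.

pi**2/6

Parseval: Σ b_n^2 = (1/π) ∫_{-π}^{π} v(x)^2 dx = 8*pi**2/3.
Σ b_n^2 = Σ 16/n^2, so Σ 1/n^2 = (8*pi**2/3)/16 = pi**2/6.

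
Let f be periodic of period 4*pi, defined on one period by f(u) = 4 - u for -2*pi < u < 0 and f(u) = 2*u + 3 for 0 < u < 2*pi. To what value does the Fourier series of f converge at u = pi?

3 + 2*pi

f is continuous at u = pi with value 3 + 2*pi, so the series converges to 3 + 2*pi there.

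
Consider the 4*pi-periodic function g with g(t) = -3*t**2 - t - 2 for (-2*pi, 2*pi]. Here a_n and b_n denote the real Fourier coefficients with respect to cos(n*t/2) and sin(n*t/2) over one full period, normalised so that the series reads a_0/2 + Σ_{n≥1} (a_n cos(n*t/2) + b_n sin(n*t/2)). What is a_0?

-8*pi**2 - 4

a_0 = (1/(2*pi)) ∫_{-2*pi}^{2*pi} g(t) dt = (1/(2*pi)) · (-16*pi**3 - 8*pi) = -8*pi**2 - 4.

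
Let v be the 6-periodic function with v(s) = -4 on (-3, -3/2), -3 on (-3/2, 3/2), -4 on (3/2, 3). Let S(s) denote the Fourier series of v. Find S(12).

s = 12 differs from s = 0 by 2 full period(s), and the series is 6-periodic.
v is continuous at s = 0 with value -3, so the series converges to -3 there.

-3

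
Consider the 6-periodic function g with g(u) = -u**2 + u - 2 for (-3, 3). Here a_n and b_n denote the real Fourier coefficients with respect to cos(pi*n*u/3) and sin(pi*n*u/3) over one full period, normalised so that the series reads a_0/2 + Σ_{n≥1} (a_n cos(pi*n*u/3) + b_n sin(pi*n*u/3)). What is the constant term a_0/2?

a_0 = 1/3 ∫_{-3}^{3} g(u) du = 1/3 · (-30) = -10.
So the constant term a_0/2 = -5.

-5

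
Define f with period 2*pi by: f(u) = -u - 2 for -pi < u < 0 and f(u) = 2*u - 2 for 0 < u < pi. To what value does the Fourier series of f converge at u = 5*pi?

u = 5*pi differs from u = pi by 2 full period(s), and the series is 2*pi-periodic.
At u = pi the one-sided limits are f(pi^-) = -2 + 2*pi and f(pi^+) = -2 + pi.
By Dirichlet's theorem the series converges to their average, [(-2 + 2*pi) + (-2 + pi)]/2 = -2 + 3*pi/2.

-2 + 3*pi/2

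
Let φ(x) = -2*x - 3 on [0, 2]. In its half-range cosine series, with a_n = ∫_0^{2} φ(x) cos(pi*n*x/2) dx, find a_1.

16/pi**2

a_1 = ∫_0^{2} (-2*x - 3) cos(pi*x/2) dx.
Integrating by parts (boundary term plus one more integral), an antiderivative of (-2*x - 3) cos(pi*x/2) is -4*x*sin(pi*x/2)/pi - 6*sin(pi*x/2)/pi - 8*cos(pi*x/2)/pi**2; evaluating from 0 to 2: ∫_{0}^{2} (-2*x - 3) cos(pi*x/2) dx = (8/pi**2) - (-8/pi**2) = 16/pi**2.
Hence a_1 = 16/pi**2.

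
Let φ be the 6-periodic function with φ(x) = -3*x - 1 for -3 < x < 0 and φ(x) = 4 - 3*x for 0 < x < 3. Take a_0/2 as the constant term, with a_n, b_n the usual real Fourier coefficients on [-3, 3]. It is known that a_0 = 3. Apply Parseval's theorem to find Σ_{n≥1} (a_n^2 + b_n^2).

Parseval: a_0^2/2 + Σ_{n≥1} (a_n^2+b_n^2) = 1/3 ∫_{-3}^{3} φ(x)^2 dx = 26.
Subtract a_0^2/2 = 9/2: Σ (a_n^2+b_n^2) = 43/2.

43/2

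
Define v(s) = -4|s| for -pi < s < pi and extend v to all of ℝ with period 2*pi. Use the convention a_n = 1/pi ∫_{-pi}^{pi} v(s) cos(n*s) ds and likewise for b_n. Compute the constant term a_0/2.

a_0 = 1/pi ∫_{-pi}^{pi} v(s) ds = 1/pi · (-4*pi**2) = -4*pi.
So the constant term a_0/2 = -2*pi.

-2*pi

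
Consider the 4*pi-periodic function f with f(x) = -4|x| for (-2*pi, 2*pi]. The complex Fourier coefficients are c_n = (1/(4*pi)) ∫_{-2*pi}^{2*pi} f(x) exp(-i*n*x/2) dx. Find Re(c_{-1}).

16/pi

Since f is real-valued, Re(c_{-1}) = (1/(4*pi)) ∫_{-2*pi}^{2*pi} f(x) cos(-x/2) dx = a_{1}/2.
f is even and cos(-x/2) is even, so the integrand is even: ∫_{-2*pi}^{2*pi} f(x) cos(-x/2) dx = 2∫_0^{2*pi} f(x) cos(-x/2) dx.
Integrating by parts (boundary term plus one more integral), an antiderivative of (-4*x) cos(-x/2) is -8*x*sin(x/2) - 16*cos(x/2); evaluating from 0 to 2*pi: ∫_{0}^{2*pi} (-4*x) cos(-x/2) dx = (16) - (-16) = 32.
So ∫_{-2*pi}^{2*pi} f(x) cos(-x/2) dx = 64.
Hence Re(c_{-1}) = (1/(4*pi))·(64) = 16/pi.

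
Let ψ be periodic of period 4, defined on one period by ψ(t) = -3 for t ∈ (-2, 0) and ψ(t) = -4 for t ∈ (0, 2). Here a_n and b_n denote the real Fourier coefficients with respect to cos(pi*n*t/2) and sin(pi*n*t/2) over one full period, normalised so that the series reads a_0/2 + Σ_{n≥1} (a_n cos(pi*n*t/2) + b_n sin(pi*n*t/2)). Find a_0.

a_0 = 1/2 ∫_{-2}^{2} ψ(t) dt = 1/2 · (-14) = -7.

-7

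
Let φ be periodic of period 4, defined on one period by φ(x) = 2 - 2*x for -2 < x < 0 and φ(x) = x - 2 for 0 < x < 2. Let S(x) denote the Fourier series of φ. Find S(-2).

3

At x = -2 the one-sided limits are φ(-2^-) = 0 and φ(-2^+) = 6.
By Dirichlet's theorem the series converges to their average, [(0) + (6)]/2 = 3.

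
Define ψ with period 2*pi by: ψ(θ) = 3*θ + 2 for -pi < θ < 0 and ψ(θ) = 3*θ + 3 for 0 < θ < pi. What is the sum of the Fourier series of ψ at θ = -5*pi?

θ = -5*pi differs from θ = -pi by -2 full period(s), and the series is 2*pi-periodic.
At θ = -pi the one-sided limits are ψ(-pi^-) = 3 + 3*pi and ψ(-pi^+) = 2 - 3*pi.
By Dirichlet's theorem the series converges to their average, [(3 + 3*pi) + (2 - 3*pi)]/2 = 5/2.

5/2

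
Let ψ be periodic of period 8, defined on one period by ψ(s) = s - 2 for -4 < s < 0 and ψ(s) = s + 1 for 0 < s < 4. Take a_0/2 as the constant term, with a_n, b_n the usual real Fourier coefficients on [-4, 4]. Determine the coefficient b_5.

14/(5*pi)

b_5 = 1/4 ∫_{-4}^{4} ψ(s) sin(5*pi*s/4) ds.
Split the integral at the breakpoints.
Integrating by parts (boundary term plus one more integral), an antiderivative of (s - 2) sin(5*pi*s/4) is -4*s*cos(5*pi*s/4)/(5*pi) + 16*sin(5*pi*s/4)/(25*pi**2) + 8*cos(5*pi*s/4)/(5*pi); evaluating from -4 to 0: ∫_{-4}^{0} (s - 2) sin(5*pi*s/4) ds = (8/(5*pi)) - (-24/(5*pi)) = 32/(5*pi).
Integrating by parts (boundary term plus one more integral), an antiderivative of (s + 1) sin(5*pi*s/4) is -4*s*cos(5*pi*s/4)/(5*pi) + 16*sin(5*pi*s/4)/(25*pi**2) - 4*cos(5*pi*s/4)/(5*pi); evaluating from 0 to 4: ∫_{0}^{4} (s + 1) sin(5*pi*s/4) ds = (4/pi) - (-4/(5*pi)) = 24/(5*pi).
Summing the pieces and multiplying by (1/4) gives b_5 = 14/(5*pi).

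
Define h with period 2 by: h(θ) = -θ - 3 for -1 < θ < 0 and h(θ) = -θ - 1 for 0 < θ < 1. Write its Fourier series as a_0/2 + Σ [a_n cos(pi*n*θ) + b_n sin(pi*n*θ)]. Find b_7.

2/(7*pi)

b_7 = ∫_{-1}^{1} h(θ) sin(7*pi*θ) dθ.
Split the integral at the breakpoints.
Integrating by parts (boundary term plus one more integral), an antiderivative of (-θ - 3) sin(7*pi*θ) is θ*cos(7*pi*θ)/(7*pi) - sin(7*pi*θ)/(49*pi**2) + 3*cos(7*pi*θ)/(7*pi); evaluating from -1 to 0: ∫_{-1}^{0} (-θ - 3) sin(7*pi*θ) dθ = (3/(7*pi)) - (-2/(7*pi)) = 5/(7*pi).
Integrating by parts (boundary term plus one more integral), an antiderivative of (-θ - 1) sin(7*pi*θ) is θ*cos(7*pi*θ)/(7*pi) - sin(7*pi*θ)/(49*pi**2) + cos(7*pi*θ)/(7*pi); evaluating from 0 to 1: ∫_{0}^{1} (-θ - 1) sin(7*pi*θ) dθ = (-2/(7*pi)) - (1/(7*pi)) = -3/(7*pi).
Summing the pieces gives b_7 = 2/(7*pi).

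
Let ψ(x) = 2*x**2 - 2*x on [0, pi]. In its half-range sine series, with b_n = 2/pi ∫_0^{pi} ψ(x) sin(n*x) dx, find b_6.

b_6 = 2/pi ∫_0^{pi} (2*x**2 - 2*x) sin(6*x) dx.
Integrating by parts twice (tabular method), an antiderivative of (2*x**2 - 2*x) sin(6*x) is -x**2*cos(6*x)/3 + x*sin(6*x)/9 + x*cos(6*x)/3 - sin(6*x)/18 + cos(6*x)/54; evaluating from 0 to pi: ∫_{0}^{pi} (2*x**2 - 2*x) sin(6*x) dx = (-pi**2/3 + 1/54 + pi/3) - (1/54) = pi*(1 - pi)/3.
Hence b_6 = (2/pi)·(pi*(1 - pi)/3) = 2/3 - 2*pi/3.

2/3 - 2*pi/3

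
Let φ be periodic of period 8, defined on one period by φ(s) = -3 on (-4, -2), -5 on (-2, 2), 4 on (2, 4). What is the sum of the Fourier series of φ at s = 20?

1/2

s = 20 differs from s = 4 by 2 full period(s), and the series is 8-periodic.
At s = 4 the one-sided limits are φ(4^-) = 4 and φ(4^+) = -3.
By Dirichlet's theorem the series converges to their average, [(4) + (-3)]/2 = 1/2.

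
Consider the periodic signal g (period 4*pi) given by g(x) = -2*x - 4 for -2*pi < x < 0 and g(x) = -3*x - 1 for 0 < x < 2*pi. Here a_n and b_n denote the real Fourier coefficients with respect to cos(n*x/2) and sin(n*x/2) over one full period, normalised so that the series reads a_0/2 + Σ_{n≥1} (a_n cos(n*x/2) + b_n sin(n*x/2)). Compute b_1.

b_1 = (1/(2*pi)) ∫_{-2*pi}^{2*pi} g(x) sin(x/2) dx.
Split the integral at the breakpoints.
Integrating by parts (boundary term plus one more integral), an antiderivative of (-2*x - 4) sin(x/2) is 4*x*cos(x/2) - 8*sin(x/2) + 8*cos(x/2); evaluating from -2*pi to 0: ∫_{-2*pi}^{0} (-2*x - 4) sin(x/2) dx = (8) - (-8 + 8*pi) = 16 - 8*pi.
Integrating by parts (boundary term plus one more integral), an antiderivative of (-3*x - 1) sin(x/2) is 6*x*cos(x/2) - 12*sin(x/2) + 2*cos(x/2); evaluating from 0 to 2*pi: ∫_{0}^{2*pi} (-3*x - 1) sin(x/2) dx = (-12*pi - 2) - (2) = -12*pi - 4.
Summing the pieces and multiplying by (1/(2*pi)) gives b_1 = -10 + 6/pi.

-10 + 6/pi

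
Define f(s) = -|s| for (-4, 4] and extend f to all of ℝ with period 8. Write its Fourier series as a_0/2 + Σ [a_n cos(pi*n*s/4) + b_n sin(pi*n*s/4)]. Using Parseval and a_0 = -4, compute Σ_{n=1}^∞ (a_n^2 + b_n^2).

8/3

Parseval: a_0^2/2 + Σ_{n≥1} (a_n^2+b_n^2) = 1/4 ∫_{-4}^{4} f(s)^2 ds = 32/3.
Subtract a_0^2/2 = 8: Σ (a_n^2+b_n^2) = 8/3.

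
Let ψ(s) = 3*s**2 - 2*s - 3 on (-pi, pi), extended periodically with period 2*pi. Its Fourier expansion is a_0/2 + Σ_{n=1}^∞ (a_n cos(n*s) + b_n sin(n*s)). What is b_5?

-4/5

b_5 = 1/pi ∫_{-pi}^{pi} ψ(s) sin(5*s) ds.
Integrating by parts twice (tabular method), an antiderivative of (3*s**2 - 2*s - 3) sin(5*s) is -3*s**2*cos(5*s)/5 + 6*s*sin(5*s)/25 + 2*s*cos(5*s)/5 - 2*sin(5*s)/25 + 81*cos(5*s)/125; evaluating from -pi to pi: ∫_{-pi}^{pi} (3*s**2 - 2*s - 3) sin(5*s) ds = (-2*pi/5 - 81/125 + 3*pi**2/5) - (-81/125 + 2*pi/5 + 3*pi**2/5) = -4*pi/5.
Hence b_5 = (1/pi)·(-4*pi/5) = -4/5.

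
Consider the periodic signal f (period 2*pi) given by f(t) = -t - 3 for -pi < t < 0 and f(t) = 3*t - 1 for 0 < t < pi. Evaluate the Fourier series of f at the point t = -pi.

-2 + 2*pi

At t = -pi the one-sided limits are f(-pi^-) = -1 + 3*pi and f(-pi^+) = -3 + pi.
By Dirichlet's theorem the series converges to their average, [(-1 + 3*pi) + (-3 + pi)]/2 = -2 + 2*pi.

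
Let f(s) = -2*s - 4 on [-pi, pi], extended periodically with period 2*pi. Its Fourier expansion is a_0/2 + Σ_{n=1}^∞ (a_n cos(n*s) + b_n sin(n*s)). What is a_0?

a_0 = 1/pi ∫_{-pi}^{pi} f(s) ds = 1/pi · (-8*pi) = -8.

-8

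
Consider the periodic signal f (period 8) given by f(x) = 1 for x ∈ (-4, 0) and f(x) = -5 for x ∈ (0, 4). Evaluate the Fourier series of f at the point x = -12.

x = -12 differs from x = 4 by -2 full period(s), and the series is 8-periodic.
At x = 4 the one-sided limits are f(4^-) = -5 and f(4^+) = 1.
By Dirichlet's theorem the series converges to their average, [(-5) + (1)]/2 = -2.

-2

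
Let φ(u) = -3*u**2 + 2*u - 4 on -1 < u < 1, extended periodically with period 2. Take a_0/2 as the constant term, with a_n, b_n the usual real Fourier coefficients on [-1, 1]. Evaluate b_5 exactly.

b_5 = ∫_{-1}^{1} φ(u) sin(5*pi*u) du.
Integrating by parts twice (tabular method), an antiderivative of (-3*u**2 + 2*u - 4) sin(5*pi*u) is 3*u**2*cos(5*pi*u)/(5*pi) - 6*u*sin(5*pi*u)/(25*pi**2) - 2*u*cos(5*pi*u)/(5*pi) + 2*sin(5*pi*u)/(25*pi**2) - 6*cos(5*pi*u)/(125*pi**3) + 4*cos(5*pi*u)/(5*pi); evaluating from -1 to 1: ∫_{-1}^{1} (-3*u**2 + 2*u - 4) sin(5*pi*u) du = ((6/125 - pi**2)/pi**3) - (3*(2 - 75*pi**2)/(125*pi**3)) = 4/(5*pi).
Hence b_5 = 4/(5*pi).

4/(5*pi)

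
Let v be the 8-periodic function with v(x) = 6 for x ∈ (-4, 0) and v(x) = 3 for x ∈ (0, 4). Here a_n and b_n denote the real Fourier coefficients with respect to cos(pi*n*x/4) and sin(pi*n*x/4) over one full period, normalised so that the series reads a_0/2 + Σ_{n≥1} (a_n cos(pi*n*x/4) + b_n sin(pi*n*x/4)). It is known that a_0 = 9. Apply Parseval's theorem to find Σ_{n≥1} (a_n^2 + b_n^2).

Parseval: a_0^2/2 + Σ_{n≥1} (a_n^2+b_n^2) = 1/4 ∫_{-4}^{4} v(x)^2 dx = 45.
Subtract a_0^2/2 = 81/2: Σ (a_n^2+b_n^2) = 9/2.

9/2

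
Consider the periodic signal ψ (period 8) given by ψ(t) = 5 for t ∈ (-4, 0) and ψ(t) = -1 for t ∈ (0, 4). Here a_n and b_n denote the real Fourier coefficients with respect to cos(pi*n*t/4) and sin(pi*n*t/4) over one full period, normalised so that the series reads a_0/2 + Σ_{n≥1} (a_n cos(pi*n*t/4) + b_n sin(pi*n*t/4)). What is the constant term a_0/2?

2

a_0 = 1/4 ∫_{-4}^{4} ψ(t) dt = 1/4 · (16) = 4.
So the constant term a_0/2 = 2.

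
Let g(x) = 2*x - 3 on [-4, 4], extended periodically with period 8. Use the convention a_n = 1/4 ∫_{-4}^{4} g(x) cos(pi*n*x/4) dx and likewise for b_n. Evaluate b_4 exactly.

b_4 = 1/4 ∫_{-4}^{4} g(x) sin(pi*x) dx.
Integrating by parts (boundary term plus one more integral), an antiderivative of (2*x - 3) sin(pi*x) is -2*x*cos(pi*x)/pi + 2*sin(pi*x)/pi**2 + 3*cos(pi*x)/pi; evaluating from -4 to 4: ∫_{-4}^{4} (2*x - 3) sin(pi*x) dx = (-5/pi) - (11/pi) = -16/pi.
Hence b_4 = (1/4)·(-16/pi) = -4/pi.

-4/pi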